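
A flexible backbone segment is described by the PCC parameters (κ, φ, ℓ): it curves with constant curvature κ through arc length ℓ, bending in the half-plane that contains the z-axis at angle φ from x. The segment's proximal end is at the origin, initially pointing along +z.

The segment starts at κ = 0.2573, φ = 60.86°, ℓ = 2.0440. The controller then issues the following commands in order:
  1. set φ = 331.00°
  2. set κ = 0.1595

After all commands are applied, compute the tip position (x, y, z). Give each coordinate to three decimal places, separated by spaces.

initial: κ=0.2573, φ=60.86°, ℓ=2.0440
cmd 1: set φ=331.00° → (κ,φ,ℓ)=(0.2573,331.00°,2.0440) → tip=(0.4594,-0.2546,1.9511)
cmd 2: set κ=0.1595 → (κ,φ,ℓ)=(0.1595,331.00°,2.0440) → tip=(0.2888,-0.1601,2.0080)

0.289 -0.160 2.008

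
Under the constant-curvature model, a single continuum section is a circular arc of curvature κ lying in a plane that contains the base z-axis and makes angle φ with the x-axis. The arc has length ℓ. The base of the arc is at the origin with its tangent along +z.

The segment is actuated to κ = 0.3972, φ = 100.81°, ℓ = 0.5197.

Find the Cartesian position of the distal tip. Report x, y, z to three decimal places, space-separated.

θ = κ·ℓ = 0.3972 × 0.5197 = 0.20642 rad
ρ = (1 − cos θ)/κ = (1 − 0.97877)/0.3972 = 0.05345
z = sin θ / κ = 0.20496/0.3972 = 0.51602
x = ρ cos φ = 0.05345 × cos(100.81°) = -0.01002
y = ρ sin φ = 0.05345 × sin(100.81°) = 0.05250

-0.010 0.053 0.516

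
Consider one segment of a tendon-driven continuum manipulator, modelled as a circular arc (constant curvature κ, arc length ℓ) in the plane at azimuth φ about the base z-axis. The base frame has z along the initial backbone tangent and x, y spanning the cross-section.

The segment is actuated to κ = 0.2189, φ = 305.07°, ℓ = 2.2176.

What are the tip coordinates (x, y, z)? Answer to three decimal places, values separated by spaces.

θ = κ·ℓ = 0.2189 × 2.2176 = 0.48543 rad
ρ = (1 − cos θ)/κ = (1 − 0.88447)/0.2189 = 0.52776
z = sin θ / κ = 0.46659/0.2189 = 2.13153
x = ρ cos φ = 0.52776 × cos(305.07°) = 0.30324
y = ρ sin φ = 0.52776 × sin(305.07°) = -0.43195

0.303 -0.432 2.132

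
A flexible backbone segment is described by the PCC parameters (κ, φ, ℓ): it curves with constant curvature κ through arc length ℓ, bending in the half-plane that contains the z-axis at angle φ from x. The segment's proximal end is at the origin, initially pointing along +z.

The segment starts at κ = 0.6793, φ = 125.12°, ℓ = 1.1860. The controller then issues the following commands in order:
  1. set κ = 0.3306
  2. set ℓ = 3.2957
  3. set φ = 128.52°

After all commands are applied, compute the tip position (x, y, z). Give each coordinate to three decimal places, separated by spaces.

initial: κ=0.6793, φ=125.12°, ℓ=1.1860
cmd 1: set κ=0.3306 → (κ,φ,ℓ)=(0.3306,125.12°,1.1860) → tip=(-0.1321,0.1878,1.1558)
cmd 2: set ℓ=3.2957 → (κ,φ,ℓ)=(0.3306,125.12°,3.2957) → tip=(-0.9347,1.3289,2.6813)
cmd 3: set φ=128.52° → (κ,φ,ℓ)=(0.3306,128.52°,3.2957) → tip=(-1.0118,1.2711,2.6813)

-1.012 1.271 2.681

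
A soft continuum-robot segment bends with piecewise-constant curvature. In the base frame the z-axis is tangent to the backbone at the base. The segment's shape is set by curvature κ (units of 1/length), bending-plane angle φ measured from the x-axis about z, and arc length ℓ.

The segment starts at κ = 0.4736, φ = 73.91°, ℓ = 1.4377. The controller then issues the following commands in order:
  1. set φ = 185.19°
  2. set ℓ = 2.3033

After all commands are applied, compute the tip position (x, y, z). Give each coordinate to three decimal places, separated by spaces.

-1.132 -0.103 1.873

initial: κ=0.4736, φ=73.91°, ℓ=1.4377
cmd 1: set φ=185.19° → (κ,φ,ℓ)=(0.4736,185.19°,1.4377) → tip=(-0.4689,-0.0426,1.3292)
cmd 2: set ℓ=2.3033 → (κ,φ,ℓ)=(0.4736,185.19°,2.3033) → tip=(-1.1319,-0.1028,1.8729)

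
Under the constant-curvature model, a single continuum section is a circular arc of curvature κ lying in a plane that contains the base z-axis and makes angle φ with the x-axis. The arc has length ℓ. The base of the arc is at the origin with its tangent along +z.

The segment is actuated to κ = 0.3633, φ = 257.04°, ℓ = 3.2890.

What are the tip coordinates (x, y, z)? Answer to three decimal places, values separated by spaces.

-0.391 -1.698 2.560

θ = κ·ℓ = 0.3633 × 3.2890 = 1.19489 rad
ρ = (1 − cos θ)/κ = (1 − 0.36711)/0.3633 = 1.74205
z = sin θ / κ = 0.93018/0.3633 = 2.56035
x = ρ cos φ = 1.74205 × cos(257.04°) = -0.39069
y = ρ sin φ = 1.74205 × sin(257.04°) = -1.69768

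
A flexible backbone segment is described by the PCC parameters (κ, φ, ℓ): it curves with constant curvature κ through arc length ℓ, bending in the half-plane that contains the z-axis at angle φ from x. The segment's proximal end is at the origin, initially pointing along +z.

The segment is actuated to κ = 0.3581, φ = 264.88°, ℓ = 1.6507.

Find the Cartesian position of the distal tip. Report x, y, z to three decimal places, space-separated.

θ = κ·ℓ = 0.3581 × 1.6507 = 0.59112 rad
ρ = (1 − cos θ)/κ = (1 − 0.83032)/0.3581 = 0.47384
z = sin θ / κ = 0.55729/0.3581 = 1.55623
x = ρ cos φ = 0.47384 × cos(264.88°) = -0.04229
y = ρ sin φ = 0.47384 × sin(264.88°) = -0.47195

-0.042 -0.472 1.556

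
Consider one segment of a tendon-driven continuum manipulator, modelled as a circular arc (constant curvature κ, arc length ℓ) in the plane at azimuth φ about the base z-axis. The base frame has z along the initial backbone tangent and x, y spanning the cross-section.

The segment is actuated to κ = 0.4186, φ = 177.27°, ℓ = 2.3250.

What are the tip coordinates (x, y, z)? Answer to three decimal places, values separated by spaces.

-1.044 0.050 1.975

θ = κ·ℓ = 0.4186 × 2.3250 = 0.97325 rad
ρ = (1 − cos θ)/κ = (1 − 0.56262)/0.4186 = 1.04486
z = sin θ / κ = 0.82672/0.4186 = 1.97495
x = ρ cos φ = 1.04486 × cos(177.27°) = -1.04368
y = ρ sin φ = 1.04486 × sin(177.27°) = 0.04977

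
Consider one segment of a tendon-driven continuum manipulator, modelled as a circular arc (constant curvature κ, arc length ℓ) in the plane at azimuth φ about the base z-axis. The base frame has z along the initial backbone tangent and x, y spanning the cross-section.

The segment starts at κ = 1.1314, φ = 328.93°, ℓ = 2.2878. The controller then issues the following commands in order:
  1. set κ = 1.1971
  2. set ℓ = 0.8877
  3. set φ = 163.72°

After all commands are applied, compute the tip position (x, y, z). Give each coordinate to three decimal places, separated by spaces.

initial: κ=1.1314, φ=328.93°, ℓ=2.2878
cmd 1: set κ=1.1971 → (κ,φ,ℓ)=(1.1971,328.93°,2.2878) → tip=(1.3737,-0.8277,0.3275)
cmd 2: set ℓ=0.8877 → (κ,φ,ℓ)=(1.1971,328.93°,0.8877) → tip=(0.3674,-0.2214,0.7298)
cmd 3: set φ=163.72° → (κ,φ,ℓ)=(1.1971,163.72°,0.8877) → tip=(-0.4117,0.1202,0.7298)

-0.412 0.120 0.730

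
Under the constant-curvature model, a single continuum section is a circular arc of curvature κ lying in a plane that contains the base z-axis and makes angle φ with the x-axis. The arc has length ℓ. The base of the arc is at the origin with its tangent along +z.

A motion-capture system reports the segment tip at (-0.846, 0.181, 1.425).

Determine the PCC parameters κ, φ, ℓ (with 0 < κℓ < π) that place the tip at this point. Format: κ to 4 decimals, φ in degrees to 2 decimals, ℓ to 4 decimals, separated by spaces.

ρ = √(x²+y²) = √(-0.846² + 0.181²) = 0.86515
φ = atan2(y, x) mod 360° = atan2(0.181, -0.846) = 167.9237°
|p|² = ρ² + z² = 0.86515² + 1.425² = 2.77910
κ = 2ρ / |p|² = 2×0.86515 / 2.77910 = 0.62261
θ = 2·atan2(ρ, z) = 2·atan2(0.86515, 1.425) = 1.09128 rad
ℓ = θ/κ = 1.09128/0.62261 = 1.75275

0.6226 167.92 1.7528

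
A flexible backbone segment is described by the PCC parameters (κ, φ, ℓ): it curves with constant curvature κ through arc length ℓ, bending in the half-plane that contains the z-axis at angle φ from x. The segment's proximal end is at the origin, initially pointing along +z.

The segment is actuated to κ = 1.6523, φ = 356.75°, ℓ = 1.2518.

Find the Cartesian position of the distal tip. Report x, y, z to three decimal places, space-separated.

θ = κ·ℓ = 1.6523 × 1.2518 = 2.06835 rad
ρ = (1 − cos θ)/κ = (1 − -0.47728)/1.6523 = 0.89407
z = sin θ / κ = 0.87875/1.6523 = 0.53184
x = ρ cos φ = 0.89407 × cos(356.75°) = 0.89263
y = ρ sin φ = 0.89407 × sin(356.75°) = -0.05069

0.893 -0.051 0.532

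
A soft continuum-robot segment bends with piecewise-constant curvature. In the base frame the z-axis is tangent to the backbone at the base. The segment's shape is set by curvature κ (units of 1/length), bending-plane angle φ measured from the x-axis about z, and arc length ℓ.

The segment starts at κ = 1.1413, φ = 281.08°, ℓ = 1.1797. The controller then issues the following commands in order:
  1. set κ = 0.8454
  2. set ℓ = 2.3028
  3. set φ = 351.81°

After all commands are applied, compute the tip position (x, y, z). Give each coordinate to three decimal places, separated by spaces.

1.601 -0.230 1.100

initial: κ=1.1413, φ=281.08°, ℓ=1.1797
cmd 1: set κ=0.8454 → (κ,φ,ℓ)=(0.8454,281.08°,1.1797) → tip=(0.1040,-0.5310,0.9936)
cmd 2: set ℓ=2.3028 → (κ,φ,ℓ)=(0.8454,281.08°,2.3028) → tip=(0.3108,-1.5871,1.1002)
cmd 3: set φ=351.81° → (κ,φ,ℓ)=(0.8454,351.81°,2.3028) → tip=(1.6007,-0.2304,1.1002)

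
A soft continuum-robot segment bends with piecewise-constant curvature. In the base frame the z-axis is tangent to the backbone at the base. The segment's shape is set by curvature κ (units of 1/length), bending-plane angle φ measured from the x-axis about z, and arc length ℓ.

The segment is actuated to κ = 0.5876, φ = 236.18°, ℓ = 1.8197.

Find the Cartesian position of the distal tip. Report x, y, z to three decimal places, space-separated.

θ = κ·ℓ = 0.5876 × 1.8197 = 1.06926 rad
ρ = (1 − cos θ)/κ = (1 − 0.48078)/0.5876 = 0.88363
z = sin θ / κ = 0.87684/0.5876 = 1.49224
x = ρ cos φ = 0.88363 × cos(236.18°) = -0.49182
y = ρ sin φ = 0.88363 × sin(236.18°) = -0.73411

-0.492 -0.734 1.492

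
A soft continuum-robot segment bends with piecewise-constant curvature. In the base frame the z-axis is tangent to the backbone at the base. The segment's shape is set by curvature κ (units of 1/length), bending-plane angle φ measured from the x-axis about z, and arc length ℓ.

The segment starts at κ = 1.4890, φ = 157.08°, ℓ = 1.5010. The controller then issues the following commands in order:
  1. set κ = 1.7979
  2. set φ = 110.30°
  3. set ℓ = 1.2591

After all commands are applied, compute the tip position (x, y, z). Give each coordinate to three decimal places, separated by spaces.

-0.316 0.855 0.428

initial: κ=1.4890, φ=157.08°, ℓ=1.5010
cmd 1: set κ=1.7979 → (κ,φ,ℓ)=(1.7979,157.08°,1.5010) → tip=(-0.9751,0.4123,0.2384)
cmd 2: set φ=110.30° → (κ,φ,ℓ)=(1.7979,110.30°,1.5010) → tip=(-0.3673,0.9930,0.2384)
cmd 3: set ℓ=1.2591 → (κ,φ,ℓ)=(1.7979,110.30°,1.2591) → tip=(-0.3162,0.8549,0.4279)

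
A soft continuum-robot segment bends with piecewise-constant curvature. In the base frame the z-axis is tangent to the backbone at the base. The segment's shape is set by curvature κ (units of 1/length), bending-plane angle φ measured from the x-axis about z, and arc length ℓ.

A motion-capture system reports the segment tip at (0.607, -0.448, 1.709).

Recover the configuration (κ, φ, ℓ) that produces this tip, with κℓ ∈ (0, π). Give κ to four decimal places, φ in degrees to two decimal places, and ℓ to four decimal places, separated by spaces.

ρ = √(x²+y²) = √(0.607² + -0.448²) = 0.75442
φ = atan2(y, x) mod 360° = atan2(-0.448, 0.607) = 323.5706°
|p|² = ρ² + z² = 0.75442² + 1.709² = 3.48983
κ = 2ρ / |p|² = 2×0.75442 / 3.48983 = 0.43235
θ = 2·atan2(ρ, z) = 2·atan2(0.75442, 1.709) = 0.83143 rad
ℓ = θ/κ = 0.83143/0.43235 = 1.92302

0.4324 323.57 1.9230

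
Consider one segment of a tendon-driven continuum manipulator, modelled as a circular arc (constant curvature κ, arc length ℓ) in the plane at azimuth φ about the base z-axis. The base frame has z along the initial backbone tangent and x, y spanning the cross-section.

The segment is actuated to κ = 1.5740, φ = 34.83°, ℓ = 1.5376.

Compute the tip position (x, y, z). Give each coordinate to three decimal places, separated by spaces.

θ = κ·ℓ = 1.5740 × 1.5376 = 2.42018 rad
ρ = (1 − cos θ)/κ = (1 − -0.75088)/1.5740 = 1.11237
z = sin θ / κ = 0.66044/1.5740 = 0.41960
x = ρ cos φ = 1.11237 × cos(34.83°) = 0.91309
y = ρ sin φ = 1.11237 × sin(34.83°) = 0.63532

0.913 0.635 0.420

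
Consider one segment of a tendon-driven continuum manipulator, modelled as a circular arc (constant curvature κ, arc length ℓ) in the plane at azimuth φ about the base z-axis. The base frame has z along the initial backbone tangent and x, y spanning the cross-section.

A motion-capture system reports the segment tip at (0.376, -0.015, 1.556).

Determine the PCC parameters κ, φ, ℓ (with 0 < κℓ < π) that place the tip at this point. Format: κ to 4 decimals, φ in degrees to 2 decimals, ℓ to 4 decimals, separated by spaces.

0.2937 357.72 1.6160

ρ = √(x²+y²) = √(0.376² + -0.015²) = 0.37630
φ = atan2(y, x) mod 360° = atan2(-0.015, 0.376) = 357.7155°
|p|² = ρ² + z² = 0.37630² + 1.556² = 2.56274
κ = 2ρ / |p|² = 2×0.37630 / 2.56274 = 0.29367
θ = 2·atan2(ρ, z) = 2·atan2(0.37630, 1.556) = 0.47456 rad
ℓ = θ/κ = 0.47456/0.29367 = 1.61598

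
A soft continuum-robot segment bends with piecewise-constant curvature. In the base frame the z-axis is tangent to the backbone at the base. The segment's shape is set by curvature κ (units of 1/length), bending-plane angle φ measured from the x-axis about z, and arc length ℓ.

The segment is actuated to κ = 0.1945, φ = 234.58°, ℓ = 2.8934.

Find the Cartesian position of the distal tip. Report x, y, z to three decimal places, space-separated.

θ = κ·ℓ = 0.1945 × 2.8934 = 0.56277 rad
ρ = (1 − cos θ)/κ = (1 − 0.84578)/0.1945 = 0.79289
z = sin θ / κ = 0.53353/0.1945 = 2.74307
x = ρ cos φ = 0.79289 × cos(234.58°) = -0.45953
y = ρ sin φ = 0.79289 × sin(234.58°) = -0.64615

-0.460 -0.646 2.743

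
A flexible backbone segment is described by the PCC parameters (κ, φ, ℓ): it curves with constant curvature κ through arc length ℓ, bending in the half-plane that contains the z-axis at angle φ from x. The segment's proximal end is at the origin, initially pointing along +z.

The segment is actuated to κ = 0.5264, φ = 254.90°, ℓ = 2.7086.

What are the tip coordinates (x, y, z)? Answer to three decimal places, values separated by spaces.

-0.423 -1.569 1.880

θ = κ·ℓ = 0.5264 × 2.7086 = 1.42581 rad
ρ = (1 − cos θ)/κ = (1 − 0.14448)/0.5264 = 1.62522
z = sin θ / κ = 0.98951/0.5264 = 1.87976
x = ρ cos φ = 1.62522 × cos(254.90°) = -0.42338
y = ρ sin φ = 1.62522 × sin(254.90°) = -1.56911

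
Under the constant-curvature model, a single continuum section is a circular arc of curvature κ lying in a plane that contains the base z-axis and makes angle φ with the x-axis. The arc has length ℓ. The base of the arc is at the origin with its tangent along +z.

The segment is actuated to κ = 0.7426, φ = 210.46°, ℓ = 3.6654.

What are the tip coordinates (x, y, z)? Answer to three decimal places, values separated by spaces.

-2.221 -1.306 0.549

θ = κ·ℓ = 0.7426 × 3.6654 = 2.72193 rad
ρ = (1 − cos θ)/κ = (1 − -0.91322)/0.7426 = 2.57639
z = sin θ / κ = 0.40746/0.7426 = 0.54869
x = ρ cos φ = 2.57639 × cos(210.46°) = -2.22080
y = ρ sin φ = 2.57639 × sin(210.46°) = -1.30607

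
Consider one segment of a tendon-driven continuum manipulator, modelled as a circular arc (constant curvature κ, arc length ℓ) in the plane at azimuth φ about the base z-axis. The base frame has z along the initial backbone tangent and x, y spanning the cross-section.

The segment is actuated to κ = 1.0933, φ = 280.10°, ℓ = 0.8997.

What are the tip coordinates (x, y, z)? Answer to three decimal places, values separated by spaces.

0.072 -0.402 0.761

θ = κ·ℓ = 1.0933 × 0.8997 = 0.98364 rad
ρ = (1 − cos θ)/κ = (1 − 0.55399)/1.0933 = 0.40794
z = sin θ / κ = 0.83252/1.0933 = 0.76147
x = ρ cos φ = 0.40794 × cos(280.10°) = 0.07154
y = ρ sin φ = 0.40794 × sin(280.10°) = -0.40162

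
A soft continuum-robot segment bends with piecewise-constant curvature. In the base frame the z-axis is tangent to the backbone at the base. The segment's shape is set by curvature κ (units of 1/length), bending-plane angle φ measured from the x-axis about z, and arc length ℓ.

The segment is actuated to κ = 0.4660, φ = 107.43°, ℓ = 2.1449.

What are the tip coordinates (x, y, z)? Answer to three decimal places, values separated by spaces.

θ = κ·ℓ = 0.4660 × 2.1449 = 0.99952 rad
ρ = (1 − cos θ)/κ = (1 − 0.54070)/0.4660 = 0.98562
z = sin θ / κ = 0.84121/0.4660 = 1.80518
x = ρ cos φ = 0.98562 × cos(107.43°) = -0.29523
y = ρ sin φ = 0.98562 × sin(107.43°) = 0.94036

-0.295 0.940 1.805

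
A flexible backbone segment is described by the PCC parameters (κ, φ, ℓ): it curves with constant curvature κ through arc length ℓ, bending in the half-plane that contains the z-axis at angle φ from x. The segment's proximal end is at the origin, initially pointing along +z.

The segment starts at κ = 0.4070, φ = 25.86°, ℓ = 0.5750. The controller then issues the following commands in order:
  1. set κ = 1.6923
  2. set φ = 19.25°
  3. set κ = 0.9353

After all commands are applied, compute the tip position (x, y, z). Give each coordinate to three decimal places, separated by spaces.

0.142 0.050 0.548

initial: κ=0.4070, φ=25.86°, ℓ=0.5750
cmd 1: set κ=1.6923 → (κ,φ,ℓ)=(1.6923,25.86°,0.5750) → tip=(0.2325,0.1127,0.4885)
cmd 2: set φ=19.25° → (κ,φ,ℓ)=(1.6923,19.25°,0.5750) → tip=(0.2439,0.0852,0.4885)
cmd 3: set κ=0.9353 → (κ,φ,ℓ)=(0.9353,19.25°,0.5750) → tip=(0.1425,0.0498,0.5477)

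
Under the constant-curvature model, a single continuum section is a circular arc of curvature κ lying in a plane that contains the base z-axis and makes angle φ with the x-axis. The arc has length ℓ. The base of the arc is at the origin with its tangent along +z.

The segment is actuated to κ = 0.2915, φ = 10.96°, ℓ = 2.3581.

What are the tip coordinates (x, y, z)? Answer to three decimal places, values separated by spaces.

θ = κ·ℓ = 0.2915 × 2.3581 = 0.68739 rad
ρ = (1 − cos θ)/κ = (1 − 0.77291)/0.2915 = 0.77905
z = sin θ / κ = 0.63452/0.2915 = 2.17674
x = ρ cos φ = 0.77905 × cos(10.96°) = 0.76484
y = ρ sin φ = 0.77905 × sin(10.96°) = 0.14812

0.765 0.148 2.177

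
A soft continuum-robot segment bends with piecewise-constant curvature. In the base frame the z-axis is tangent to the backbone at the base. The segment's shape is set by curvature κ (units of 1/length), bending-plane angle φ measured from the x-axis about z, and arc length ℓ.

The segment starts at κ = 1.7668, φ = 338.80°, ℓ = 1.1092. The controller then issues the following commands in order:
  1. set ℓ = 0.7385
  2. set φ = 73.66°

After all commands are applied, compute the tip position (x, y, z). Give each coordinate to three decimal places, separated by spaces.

initial: κ=1.7668, φ=338.80°, ℓ=1.1092
cmd 1: set ℓ=0.7385 → (κ,φ,ℓ)=(1.7668,338.80°,0.7385) → tip=(0.3890,-0.1509,0.5461)
cmd 2: set φ=73.66° → (κ,φ,ℓ)=(1.7668,73.66°,0.7385) → tip=(0.1174,0.4004,0.5461)

0.117 0.400 0.546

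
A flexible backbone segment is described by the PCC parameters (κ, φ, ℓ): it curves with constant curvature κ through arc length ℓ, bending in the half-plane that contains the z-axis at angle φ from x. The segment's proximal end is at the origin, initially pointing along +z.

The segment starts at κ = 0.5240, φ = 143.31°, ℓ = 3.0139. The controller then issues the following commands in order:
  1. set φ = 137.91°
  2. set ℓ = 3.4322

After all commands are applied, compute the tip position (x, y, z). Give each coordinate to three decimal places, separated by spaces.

-1.736 1.568 1.859

initial: κ=0.5240, φ=143.31°, ℓ=3.0139
cmd 1: set φ=137.91° → (κ,φ,ℓ)=(0.5240,137.91°,3.0139) → tip=(-1.4282,1.2900,1.9083)
cmd 2: set ℓ=3.4322 → (κ,φ,ℓ)=(0.5240,137.91°,3.4322) → tip=(-1.7359,1.5679,1.8591)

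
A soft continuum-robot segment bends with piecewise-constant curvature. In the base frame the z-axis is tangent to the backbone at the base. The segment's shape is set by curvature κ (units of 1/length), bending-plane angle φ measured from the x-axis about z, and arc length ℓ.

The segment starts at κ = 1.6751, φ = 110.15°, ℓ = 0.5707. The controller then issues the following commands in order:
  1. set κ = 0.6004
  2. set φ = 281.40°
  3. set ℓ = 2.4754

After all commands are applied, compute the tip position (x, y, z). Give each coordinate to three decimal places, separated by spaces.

0.301 -1.495 1.660

initial: κ=1.6751, φ=110.15°, ℓ=0.5707
cmd 1: set κ=0.6004 → (κ,φ,ℓ)=(0.6004,110.15°,0.5707) → tip=(-0.0334,0.0909,0.5596)
cmd 2: set φ=281.40° → (κ,φ,ℓ)=(0.6004,281.40°,0.5707) → tip=(0.0191,-0.0949,0.5596)
cmd 3: set ℓ=2.4754 → (κ,φ,ℓ)=(0.6004,281.40°,2.4754) → tip=(0.3014,-1.4948,1.6596)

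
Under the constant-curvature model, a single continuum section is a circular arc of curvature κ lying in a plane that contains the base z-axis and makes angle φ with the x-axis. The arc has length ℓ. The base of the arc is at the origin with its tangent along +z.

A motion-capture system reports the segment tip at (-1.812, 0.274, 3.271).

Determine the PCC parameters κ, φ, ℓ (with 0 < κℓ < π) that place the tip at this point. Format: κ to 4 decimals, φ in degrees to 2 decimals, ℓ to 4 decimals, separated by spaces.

0.2607 171.40 3.9175

ρ = √(x²+y²) = √(-1.812² + 0.274²) = 1.83260
φ = atan2(y, x) mod 360° = atan2(0.274, -1.812) = 171.4012°
|p|² = ρ² + z² = 1.83260² + 3.271² = 14.05786
κ = 2ρ / |p|² = 2×1.83260 / 14.05786 = 0.26072
θ = 2·atan2(ρ, z) = 2·atan2(1.83260, 3.271) = 1.02137 rad
ℓ = θ/κ = 1.02137/0.26072 = 3.91745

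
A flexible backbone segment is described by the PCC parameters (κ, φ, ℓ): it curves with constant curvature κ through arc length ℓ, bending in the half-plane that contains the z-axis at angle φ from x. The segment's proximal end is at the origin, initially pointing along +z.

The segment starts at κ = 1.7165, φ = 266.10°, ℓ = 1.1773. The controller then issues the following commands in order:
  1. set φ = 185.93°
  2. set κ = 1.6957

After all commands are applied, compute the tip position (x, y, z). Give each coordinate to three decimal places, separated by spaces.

initial: κ=1.7165, φ=266.10°, ℓ=1.1773
cmd 1: set φ=185.93° → (κ,φ,ℓ)=(1.7165,185.93°,1.1773) → tip=(-0.8315,-0.0864,0.5246)
cmd 2: set κ=1.6957 → (κ,φ,ℓ)=(1.6957,185.93°,1.1773) → tip=(-0.8287,-0.0861,0.5371)

-0.829 -0.086 0.537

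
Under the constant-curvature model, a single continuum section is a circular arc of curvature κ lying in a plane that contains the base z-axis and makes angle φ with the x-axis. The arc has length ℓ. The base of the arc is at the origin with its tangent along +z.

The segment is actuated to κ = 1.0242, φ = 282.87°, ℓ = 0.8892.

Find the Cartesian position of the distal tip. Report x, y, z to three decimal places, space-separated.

θ = κ·ℓ = 1.0242 × 0.8892 = 0.91072 rad
ρ = (1 − cos θ)/κ = (1 − 0.61318)/1.0242 = 0.37768
z = sin θ / κ = 0.78994/1.0242 = 0.77128
x = ρ cos φ = 0.37768 × cos(282.87°) = 0.08412
y = ρ sin φ = 0.37768 × sin(282.87°) = -0.36819

0.084 -0.368 0.771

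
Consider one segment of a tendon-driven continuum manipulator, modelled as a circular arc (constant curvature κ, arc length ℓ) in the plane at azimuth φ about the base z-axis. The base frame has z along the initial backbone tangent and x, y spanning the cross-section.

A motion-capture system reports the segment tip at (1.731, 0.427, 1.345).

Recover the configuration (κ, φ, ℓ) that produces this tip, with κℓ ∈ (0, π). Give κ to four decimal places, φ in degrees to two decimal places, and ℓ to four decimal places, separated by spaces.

ρ = √(x²+y²) = √(1.731² + 0.427²) = 1.78289
φ = atan2(y, x) mod 360° = atan2(0.427, 1.731) = 13.8570°
|p|² = ρ² + z² = 1.78289² + 1.345² = 4.98771
κ = 2ρ / |p|² = 2×1.78289 / 4.98771 = 0.71491
θ = 2·atan2(ρ, z) = 2·atan2(1.78289, 1.345) = 1.84898 rad
ℓ = θ/κ = 1.84898/0.71491 = 2.58630

0.7149 13.86 2.5863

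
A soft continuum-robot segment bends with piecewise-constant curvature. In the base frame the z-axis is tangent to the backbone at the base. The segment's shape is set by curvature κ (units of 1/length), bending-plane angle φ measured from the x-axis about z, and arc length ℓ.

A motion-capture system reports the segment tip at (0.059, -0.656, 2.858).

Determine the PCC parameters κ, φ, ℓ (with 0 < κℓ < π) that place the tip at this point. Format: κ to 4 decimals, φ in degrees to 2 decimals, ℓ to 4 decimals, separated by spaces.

ρ = √(x²+y²) = √(0.059² + -0.656²) = 0.65865
φ = atan2(y, x) mod 360° = atan2(-0.656, 0.059) = 275.1393°
|p|² = ρ² + z² = 0.65865² + 2.858² = 8.60198
κ = 2ρ / |p|² = 2×0.65865 / 8.60198 = 0.15314
θ = 2·atan2(ρ, z) = 2·atan2(0.65865, 2.858) = 0.45301 rad
ℓ = θ/κ = 0.45301/0.15314 = 2.95814

0.1531 275.14 2.9581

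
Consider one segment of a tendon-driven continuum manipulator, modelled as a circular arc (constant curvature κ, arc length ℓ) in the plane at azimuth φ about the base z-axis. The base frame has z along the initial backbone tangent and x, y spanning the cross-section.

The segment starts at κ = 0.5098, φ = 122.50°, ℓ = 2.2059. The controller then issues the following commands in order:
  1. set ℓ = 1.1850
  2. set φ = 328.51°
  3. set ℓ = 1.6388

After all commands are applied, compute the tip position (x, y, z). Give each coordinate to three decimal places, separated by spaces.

0.551 -0.337 1.455

initial: κ=0.5098, φ=122.50°, ℓ=2.2059
cmd 1: set ℓ=1.1850 → (κ,φ,ℓ)=(0.5098,122.50°,1.1850) → tip=(-0.1865,0.2928,1.1142)
cmd 2: set φ=328.51° → (κ,φ,ℓ)=(0.5098,328.51°,1.1850) → tip=(0.2961,-0.1814,1.1142)
cmd 3: set ℓ=1.6388 → (κ,φ,ℓ)=(0.5098,328.51°,1.6388) → tip=(0.5506,-0.3373,1.4547)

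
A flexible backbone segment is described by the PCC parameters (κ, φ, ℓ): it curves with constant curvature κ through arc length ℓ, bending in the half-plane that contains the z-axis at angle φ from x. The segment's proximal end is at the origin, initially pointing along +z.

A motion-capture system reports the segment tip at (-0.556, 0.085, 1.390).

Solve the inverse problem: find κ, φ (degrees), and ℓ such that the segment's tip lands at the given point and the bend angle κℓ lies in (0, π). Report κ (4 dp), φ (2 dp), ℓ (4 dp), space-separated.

0.5003 171.31 1.5371

ρ = √(x²+y²) = √(-0.556² + 0.085²) = 0.56246
φ = atan2(y, x) mod 360° = atan2(0.085, -0.556) = 171.3081°
|p|² = ρ² + z² = 0.56246² + 1.390² = 2.24846
κ = 2ρ / |p|² = 2×0.56246 / 2.24846 = 0.50031
θ = 2·atan2(ρ, z) = 2·atan2(0.56246, 1.390) = 0.76901 rad
ℓ = θ/κ = 0.76901/0.50031 = 1.53708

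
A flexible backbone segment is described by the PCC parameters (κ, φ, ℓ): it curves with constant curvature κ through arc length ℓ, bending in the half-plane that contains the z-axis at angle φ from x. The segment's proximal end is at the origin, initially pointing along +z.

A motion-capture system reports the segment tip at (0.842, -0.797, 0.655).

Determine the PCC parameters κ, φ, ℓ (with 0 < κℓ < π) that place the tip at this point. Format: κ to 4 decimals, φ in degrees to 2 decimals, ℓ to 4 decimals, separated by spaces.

1.3077 316.57 1.6159

ρ = √(x²+y²) = √(0.842² + -0.797²) = 1.15938
φ = atan2(y, x) mod 360° = atan2(-0.797, 0.842) = 316.5727°
|p|² = ρ² + z² = 1.15938² + 0.655² = 1.77320
κ = 2ρ / |p|² = 2×1.15938 / 1.77320 = 1.30768
θ = 2·atan2(ρ, z) = 2·atan2(1.15938, 0.655) = 2.11309 rad
ℓ = θ/κ = 2.11309/1.30768 = 1.61591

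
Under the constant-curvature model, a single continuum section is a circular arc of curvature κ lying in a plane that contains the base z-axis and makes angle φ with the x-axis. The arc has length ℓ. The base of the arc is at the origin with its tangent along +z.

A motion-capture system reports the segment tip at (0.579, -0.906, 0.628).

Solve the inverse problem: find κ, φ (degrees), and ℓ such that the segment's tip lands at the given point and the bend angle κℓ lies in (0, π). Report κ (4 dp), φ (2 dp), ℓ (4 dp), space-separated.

ρ = √(x²+y²) = √(0.579² + -0.906²) = 1.07521
φ = atan2(y, x) mod 360° = atan2(-0.906, 0.579) = 302.5815°
|p|² = ρ² + z² = 1.07521² + 0.628² = 1.55046
κ = 2ρ / |p|² = 2×1.07521 / 1.55046 = 1.38696
θ = 2·atan2(ρ, z) = 2·atan2(1.07521, 0.628) = 2.08434 rad
ℓ = θ/κ = 2.08434/1.38696 = 1.50282

1.3870 302.58 1.5028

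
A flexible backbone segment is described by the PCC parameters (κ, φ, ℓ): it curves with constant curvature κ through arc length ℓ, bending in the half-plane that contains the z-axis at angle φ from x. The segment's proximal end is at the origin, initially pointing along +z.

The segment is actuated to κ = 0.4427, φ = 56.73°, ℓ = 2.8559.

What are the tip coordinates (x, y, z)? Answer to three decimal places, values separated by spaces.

θ = κ·ℓ = 0.4427 × 2.8559 = 1.26431 rad
ρ = (1 − cos θ)/κ = (1 − 0.30171)/0.4427 = 1.57734
z = sin θ / κ = 0.95340/0.4427 = 2.15360
x = ρ cos φ = 1.57734 × cos(56.73°) = 0.86530
y = ρ sin φ = 1.57734 × sin(56.73°) = 1.31880

0.865 1.319 2.154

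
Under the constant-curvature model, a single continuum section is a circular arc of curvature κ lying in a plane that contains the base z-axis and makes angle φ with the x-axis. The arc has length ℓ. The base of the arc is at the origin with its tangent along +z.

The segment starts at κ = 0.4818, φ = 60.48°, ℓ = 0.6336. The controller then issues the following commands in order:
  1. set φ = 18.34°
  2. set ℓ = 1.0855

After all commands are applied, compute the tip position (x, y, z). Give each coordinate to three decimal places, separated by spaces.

0.263 0.087 1.037

initial: κ=0.4818, φ=60.48°, ℓ=0.6336
cmd 1: set φ=18.34° → (κ,φ,ℓ)=(0.4818,18.34°,0.6336) → tip=(0.0911,0.0302,0.6238)
cmd 2: set ℓ=1.0855 → (κ,φ,ℓ)=(0.4818,18.34°,1.0855) → tip=(0.2634,0.0873,1.0367)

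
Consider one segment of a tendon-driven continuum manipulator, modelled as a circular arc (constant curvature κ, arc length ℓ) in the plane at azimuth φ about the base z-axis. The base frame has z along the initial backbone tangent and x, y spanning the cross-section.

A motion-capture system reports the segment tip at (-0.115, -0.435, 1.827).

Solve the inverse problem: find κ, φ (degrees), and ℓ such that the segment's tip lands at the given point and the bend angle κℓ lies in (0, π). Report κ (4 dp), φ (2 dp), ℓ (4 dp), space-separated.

ρ = √(x²+y²) = √(-0.115² + -0.435²) = 0.44994
φ = atan2(y, x) mod 360° = atan2(-0.435, -0.115) = 255.1916°
|p|² = ρ² + z² = 0.44994² + 1.827² = 3.54038
κ = 2ρ / |p|² = 2×0.44994 / 3.54038 = 0.25418
θ = 2·atan2(ρ, z) = 2·atan2(0.44994, 1.827) = 0.48294 rad
ℓ = θ/κ = 0.48294/0.25418 = 1.90000

0.2542 255.19 1.9000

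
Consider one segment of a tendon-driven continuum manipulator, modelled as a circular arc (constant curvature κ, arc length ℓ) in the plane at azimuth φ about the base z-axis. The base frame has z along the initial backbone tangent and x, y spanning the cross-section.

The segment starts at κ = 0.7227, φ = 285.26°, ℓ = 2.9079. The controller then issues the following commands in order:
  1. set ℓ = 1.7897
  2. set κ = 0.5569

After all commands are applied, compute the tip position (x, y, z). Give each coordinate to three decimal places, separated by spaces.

initial: κ=0.7227, φ=285.26°, ℓ=2.9079
cmd 1: set ℓ=1.7897 → (κ,φ,ℓ)=(0.7227,285.26°,1.7897) → tip=(0.2645,-0.9694,1.3308)
cmd 2: set κ=0.5569 → (κ,φ,ℓ)=(0.5569,285.26°,1.7897) → tip=(0.2159,-0.7915,1.5078)

0.216 -0.792 1.508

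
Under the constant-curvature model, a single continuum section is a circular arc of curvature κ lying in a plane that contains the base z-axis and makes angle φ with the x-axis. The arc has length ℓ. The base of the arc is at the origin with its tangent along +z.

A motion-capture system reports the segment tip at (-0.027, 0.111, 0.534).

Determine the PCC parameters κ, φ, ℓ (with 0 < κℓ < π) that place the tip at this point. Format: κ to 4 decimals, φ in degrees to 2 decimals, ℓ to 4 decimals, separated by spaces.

ρ = √(x²+y²) = √(-0.027² + 0.111²) = 0.11424
φ = atan2(y, x) mod 360° = atan2(0.111, -0.027) = 103.6713°
|p|² = ρ² + z² = 0.11424² + 0.534² = 0.29821
κ = 2ρ / |p|² = 2×0.11424 / 0.29821 = 0.76616
θ = 2·atan2(ρ, z) = 2·atan2(0.11424, 0.534) = 0.42150 rad
ℓ = θ/κ = 0.42150/0.76616 = 0.55015

0.7662 103.67 0.5501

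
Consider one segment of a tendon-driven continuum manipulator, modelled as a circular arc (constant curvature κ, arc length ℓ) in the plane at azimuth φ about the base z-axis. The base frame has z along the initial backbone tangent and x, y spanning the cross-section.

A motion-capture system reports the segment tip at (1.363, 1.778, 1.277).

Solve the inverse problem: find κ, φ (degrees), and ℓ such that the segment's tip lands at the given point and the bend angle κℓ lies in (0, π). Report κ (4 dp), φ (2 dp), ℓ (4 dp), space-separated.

0.6738 52.53 3.1247

ρ = √(x²+y²) = √(1.363² + 1.778²) = 2.24032
φ = atan2(y, x) mod 360° = atan2(1.778, 1.363) = 52.5265°
|p|² = ρ² + z² = 2.24032² + 1.277² = 6.64978
κ = 2ρ / |p|² = 2×2.24032 / 6.64978 = 0.67380
θ = 2·atan2(ρ, z) = 2·atan2(2.24032, 1.277) = 2.10545 rad
ℓ = θ/κ = 2.10545/0.67380 = 3.12472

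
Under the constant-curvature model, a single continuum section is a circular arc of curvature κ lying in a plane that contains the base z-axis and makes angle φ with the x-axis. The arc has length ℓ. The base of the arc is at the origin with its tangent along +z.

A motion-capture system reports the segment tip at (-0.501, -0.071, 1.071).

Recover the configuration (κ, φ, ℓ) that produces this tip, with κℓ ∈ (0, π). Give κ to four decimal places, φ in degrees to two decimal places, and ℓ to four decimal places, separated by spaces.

ρ = √(x²+y²) = √(-0.501² + -0.071²) = 0.50601
φ = atan2(y, x) mod 360° = atan2(-0.071, -0.501) = 188.0660°
|p|² = ρ² + z² = 0.50601² + 1.071² = 1.40308
κ = 2ρ / |p|² = 2×0.50601 / 1.40308 = 0.72128
θ = 2·atan2(ρ, z) = 2·atan2(0.50601, 1.071) = 0.88275 rad
ℓ = θ/κ = 0.88275/0.72128 = 1.22387

0.7213 188.07 1.2239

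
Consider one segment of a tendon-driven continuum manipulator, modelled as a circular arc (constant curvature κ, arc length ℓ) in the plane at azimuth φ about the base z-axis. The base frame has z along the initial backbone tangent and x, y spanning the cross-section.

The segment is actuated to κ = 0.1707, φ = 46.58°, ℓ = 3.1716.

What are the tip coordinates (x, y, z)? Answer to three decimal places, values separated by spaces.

0.576 0.609 3.019

θ = κ·ℓ = 0.1707 × 3.1716 = 0.54139 rad
ρ = (1 − cos θ)/κ = (1 − 0.85699)/0.1707 = 0.83777
z = sin θ / κ = 0.51533/0.1707 = 3.01892
x = ρ cos φ = 0.83777 × cos(46.58°) = 0.57584
y = ρ sin φ = 0.83777 × sin(46.58°) = 0.60850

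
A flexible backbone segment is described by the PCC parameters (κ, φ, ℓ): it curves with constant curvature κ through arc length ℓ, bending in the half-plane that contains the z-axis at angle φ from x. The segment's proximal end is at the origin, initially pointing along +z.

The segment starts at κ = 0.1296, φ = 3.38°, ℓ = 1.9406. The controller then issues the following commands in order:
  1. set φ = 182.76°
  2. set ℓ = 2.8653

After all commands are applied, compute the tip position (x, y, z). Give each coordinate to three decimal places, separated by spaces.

initial: κ=0.1296, φ=3.38°, ℓ=1.9406
cmd 1: set φ=182.76° → (κ,φ,ℓ)=(0.1296,182.76°,1.9406) → tip=(-0.2425,-0.0117,1.9202)
cmd 2: set ℓ=2.8653 → (κ,φ,ℓ)=(0.1296,182.76°,2.8653) → tip=(-0.5253,-0.0253,2.7999)

-0.525 -0.025 2.800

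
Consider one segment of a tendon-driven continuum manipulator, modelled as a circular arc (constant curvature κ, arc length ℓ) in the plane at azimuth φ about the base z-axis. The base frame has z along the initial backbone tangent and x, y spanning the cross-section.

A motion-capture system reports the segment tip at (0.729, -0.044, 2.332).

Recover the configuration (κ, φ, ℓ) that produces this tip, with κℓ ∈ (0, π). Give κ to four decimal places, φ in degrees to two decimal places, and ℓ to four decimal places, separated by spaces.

0.2446 356.55 2.4816

ρ = √(x²+y²) = √(0.729² + -0.044²) = 0.73033
φ = atan2(y, x) mod 360° = atan2(-0.044, 0.729) = 356.5460°
|p|² = ρ² + z² = 0.73033² + 2.332² = 5.97160
κ = 2ρ / |p|² = 2×0.73033 / 5.97160 = 0.24460
θ = 2·atan2(ρ, z) = 2·atan2(0.73033, 2.332) = 0.60700 rad
ℓ = θ/κ = 0.60700/0.24460 = 2.48161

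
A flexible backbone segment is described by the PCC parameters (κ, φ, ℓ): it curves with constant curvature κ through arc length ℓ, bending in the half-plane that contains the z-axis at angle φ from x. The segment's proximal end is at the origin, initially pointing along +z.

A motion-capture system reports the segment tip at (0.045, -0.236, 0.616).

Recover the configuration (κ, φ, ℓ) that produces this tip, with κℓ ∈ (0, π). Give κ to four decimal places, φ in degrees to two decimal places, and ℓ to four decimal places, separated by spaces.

ρ = √(x²+y²) = √(0.045² + -0.236²) = 0.24025
φ = atan2(y, x) mod 360° = atan2(-0.236, 0.045) = 280.7955°
|p|² = ρ² + z² = 0.24025² + 0.616² = 0.43718
κ = 2ρ / |p|² = 2×0.24025 / 0.43718 = 1.09911
θ = 2·atan2(ρ, z) = 2·atan2(0.24025, 0.616) = 0.74375 rad
ℓ = θ/κ = 0.74375/1.09911 = 0.67668

1.0991 280.80 0.6767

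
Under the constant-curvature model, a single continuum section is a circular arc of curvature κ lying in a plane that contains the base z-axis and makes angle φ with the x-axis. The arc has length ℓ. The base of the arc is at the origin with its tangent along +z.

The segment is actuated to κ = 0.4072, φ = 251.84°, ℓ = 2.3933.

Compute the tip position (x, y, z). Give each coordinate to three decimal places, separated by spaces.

θ = κ·ℓ = 0.4072 × 2.3933 = 0.97455 rad
ρ = (1 − cos θ)/κ = (1 − 0.56154)/0.4072 = 1.07677
z = sin θ / κ = 0.82745/0.4072 = 2.03205
x = ρ cos φ = 1.07677 × cos(251.84°) = -0.33560
y = ρ sin φ = 1.07677 × sin(251.84°) = -1.02314

-0.336 -1.023 2.032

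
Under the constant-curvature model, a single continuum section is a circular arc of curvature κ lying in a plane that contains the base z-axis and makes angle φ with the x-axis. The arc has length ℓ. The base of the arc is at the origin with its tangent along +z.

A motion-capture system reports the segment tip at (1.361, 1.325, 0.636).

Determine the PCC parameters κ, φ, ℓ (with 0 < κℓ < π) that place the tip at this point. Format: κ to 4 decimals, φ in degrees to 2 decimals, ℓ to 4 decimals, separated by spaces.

0.9468 44.23 2.6357

ρ = √(x²+y²) = √(1.361² + 1.325²) = 1.89946
φ = atan2(y, x) mod 360° = atan2(1.325, 1.361) = 44.2321°
|p|² = ρ² + z² = 1.89946² + 0.636² = 4.01244
κ = 2ρ / |p|² = 2×1.89946 / 4.01244 = 0.94678
θ = 2·atan2(ρ, z) = 2·atan2(1.89946, 0.636) = 2.49539 rad
ℓ = θ/κ = 2.49539/0.94678 = 2.63565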